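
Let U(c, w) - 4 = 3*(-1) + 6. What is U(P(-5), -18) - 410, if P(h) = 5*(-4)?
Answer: -403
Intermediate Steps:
P(h) = -20
U(c, w) = 7 (U(c, w) = 4 + (3*(-1) + 6) = 4 + (-3 + 6) = 4 + 3 = 7)
U(P(-5), -18) - 410 = 7 - 410 = -403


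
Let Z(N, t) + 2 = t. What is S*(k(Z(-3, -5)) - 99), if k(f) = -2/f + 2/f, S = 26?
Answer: -2574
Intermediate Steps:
Z(N, t) = -2 + t
k(f) = 0
S*(k(Z(-3, -5)) - 99) = 26*(0 - 99) = 26*(-99) = -2574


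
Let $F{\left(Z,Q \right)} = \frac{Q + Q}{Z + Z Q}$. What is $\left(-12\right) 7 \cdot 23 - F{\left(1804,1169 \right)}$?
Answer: $- \frac{2038918049}{1055340} \approx -1932.0$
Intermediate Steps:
$F{\left(Z,Q \right)} = \frac{2 Q}{Z + Q Z}$
$\left(-12\right) 7 \cdot 23 - F{\left(1804,1169 \right)} = \left(-12\right) 7 \cdot 23 - 2 \cdot 1169 \cdot \frac{1}{1804} \frac{1}{1 + 1169} = \left(-84\right) 23 - 2 \cdot 1169 \cdot \frac{1}{1804} \cdot \frac{1}{1170} = -1932 - 2 \cdot 1169 \cdot \frac{1}{1804} \cdot \frac{1}{1170} = -1932 - \frac{1169}{1055340} = - \frac{2038918049}{1055340}$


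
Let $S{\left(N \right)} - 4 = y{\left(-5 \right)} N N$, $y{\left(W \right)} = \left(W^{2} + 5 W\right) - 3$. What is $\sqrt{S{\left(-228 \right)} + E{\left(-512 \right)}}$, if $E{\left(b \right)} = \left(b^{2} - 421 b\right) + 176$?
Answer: $2 \sqrt{80481} \approx 567.38$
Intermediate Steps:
$y{\left(W \right)} = -3 + W^{2} + 5 W$
$S{\left(N \right)} = 4 - 3 N^{2}$ ($S{\left(N \right)} = 4 + \left(-3 + \left(-5\right)^{2} + 5 \left(-5\right)\right) N N = 4 + \left(-3 + 25 - 25\right) N N = 4 + - 3 N N = 4 - 3 N^{2}$)
$E{\left(b \right)} = 176 + b^{2} - 421 b$
$\sqrt{S{\left(-228 \right)} + E{\left(-512 \right)}} = \sqrt{\left(4 - 3 \left(-228\right)^{2}\right) + \left(176 + \left(-512\right)^{2} - -215552\right)} = \sqrt{\left(4 - 155952\right) + \left(176 + 262144 + 215552\right)} = \sqrt{\left(4 - 155952\right) + 477872} = \sqrt{-155948 + 477872} = \sqrt{321924} = 2 \sqrt{80481}$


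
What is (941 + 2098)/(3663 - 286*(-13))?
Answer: 3039/7381 ≈ 0.41173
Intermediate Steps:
(941 + 2098)/(3663 - 286*(-13)) = 3039/(3663 + 3718) = 3039/7381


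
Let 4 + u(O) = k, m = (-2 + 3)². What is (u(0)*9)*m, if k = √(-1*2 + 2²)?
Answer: -36 + 9*√2 ≈ -23.272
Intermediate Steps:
k = √2 (k = √(-2 + 4) = √2 ≈ 1.4142)
m = 1 (m = 1² = 1)
u(O) = -4 + √2
(u(0)*9)*m = ((-4 + √2)*9)*1 = (-36 + 9*√2)*1 = -36 + 9*√2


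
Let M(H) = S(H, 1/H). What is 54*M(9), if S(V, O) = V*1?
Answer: 486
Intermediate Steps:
S(V, O) = V
M(H) = H
54*M(9) = 54*9 = 486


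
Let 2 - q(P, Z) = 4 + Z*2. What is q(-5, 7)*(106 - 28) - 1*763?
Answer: -2011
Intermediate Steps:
q(P, Z) = -2 - 2*Z (q(P, Z) = 2 - (4 + Z*2) = 2 - (4 + 2*Z) = 2 + (-4 - 2*Z) = -2 - 2*Z)
q(-5, 7)*(106 - 28) - 1*763 = (-2 - 2*7)*(106 - 28) - 1*763 = (-2 - 14)*78 - 763 = -16*78 - 763 = -1248 - 763 = -2011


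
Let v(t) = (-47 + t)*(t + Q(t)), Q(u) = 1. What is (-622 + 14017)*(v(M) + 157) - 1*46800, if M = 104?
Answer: 82225290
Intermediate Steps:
v(t) = (1 + t)*(-47 + t) (v(t) = (-47 + t)*(t + 1) = (-47 + t)*(1 + t) = (1 + t)*(-47 + t))
(-622 + 14017)*(v(M) + 157) - 1*46800 = (-622 + 14017)*((-47 + 104² - 46*104) + 157) - 1*46800 = 13395*((-47 + 10816 - 4784) + 157) - 46800 = 13395*(5985 + 157) - 46800 = 13395*6142 - 46800 = 82272090 - 46800 = 82225290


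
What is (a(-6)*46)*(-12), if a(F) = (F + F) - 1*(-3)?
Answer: 4968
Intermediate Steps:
a(F) = 3 + 2*F (a(F) = 2*F + 3 = 3 + 2*F)
(a(-6)*46)*(-12) = ((3 + 2*(-6))*46)*(-12) = ((3 - 12)*46)*(-12) = -9*46*(-12) = -414*(-12) = 4968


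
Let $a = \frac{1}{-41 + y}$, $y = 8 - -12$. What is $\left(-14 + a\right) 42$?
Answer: $-590$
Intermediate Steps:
$y = 20$ ($y = 8 + 12 = 20$)
$a = - \frac{1}{21}$ ($a = \frac{1}{-41 + 20} = \frac{1}{-21} = - \frac{1}{21} \approx -0.047619$)
$\left(-14 + a\right) 42 = \left(-14 - \frac{1}{21}\right) 42 = \left(- \frac{295}{21}\right) 42 = -590$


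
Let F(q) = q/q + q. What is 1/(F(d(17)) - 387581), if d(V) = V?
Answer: -1/387563 ≈ -2.5802e-6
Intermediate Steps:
F(q) = 1 + q
1/(F(d(17)) - 387581) = 1/((1 + 17) - 387581) = 1/(18 - 387581) = 1/(-387563) = -1/387563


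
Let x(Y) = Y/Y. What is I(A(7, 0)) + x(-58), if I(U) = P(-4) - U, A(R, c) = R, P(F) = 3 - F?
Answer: 1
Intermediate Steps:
x(Y) = 1
I(U) = 7 - U (I(U) = (3 - 1*(-4)) - U = (3 + 4) - U = 7 - U)
I(A(7, 0)) + x(-58) = (7 - 1*7) + 1 = (7 - 7) + 1 = 0 + 1 = 1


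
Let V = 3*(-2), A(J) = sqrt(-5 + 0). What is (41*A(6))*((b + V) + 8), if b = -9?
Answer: -287*I*sqrt(5) ≈ -641.75*I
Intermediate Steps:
A(J) = I*sqrt(5) (A(J) = sqrt(-5) = I*sqrt(5))
V = -6
(41*A(6))*((b + V) + 8) = (41*(I*sqrt(5)))*((-9 - 6) + 8) = (41*I*sqrt(5))*(-15 + 8) = (41*I*sqrt(5))*(-7) = -287*I*sqrt(5)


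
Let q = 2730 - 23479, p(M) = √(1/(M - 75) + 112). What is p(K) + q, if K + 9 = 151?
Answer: -20749 + √502835/67 ≈ -20738.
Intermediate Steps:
K = 142 (K = -9 + 151 = 142)
p(M) = √(112 + 1/(-75 + M)) (p(M) = √(1/(-75 + M) + 112) = √(112 + 1/(-75 + M)))
q = -20749
p(K) + q = √((-8399 + 112*142)/(-75 + 142)) - 20749 = √((-8399 + 15904)/67) - 20749 = √((1/67)*7505) - 20749 = √(7505/67) - 20749 = √502835/67 - 20749 = -20749 + √502835/67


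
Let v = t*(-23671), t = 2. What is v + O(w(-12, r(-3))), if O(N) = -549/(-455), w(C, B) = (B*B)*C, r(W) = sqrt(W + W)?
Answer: -21540061/455 ≈ -47341.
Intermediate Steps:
r(W) = sqrt(2)*sqrt(W) (r(W) = sqrt(2*W) = sqrt(2)*sqrt(W))
w(C, B) = C*B**2 (w(C, B) = B**2*C = C*B**2)
v = -47342 (v = 2*(-23671) = -47342)
O(N) = 549/455 (O(N) = -549*(-1/455) = 549/455)
v + O(w(-12, r(-3))) = -47342 + 549/455 = -21540061/455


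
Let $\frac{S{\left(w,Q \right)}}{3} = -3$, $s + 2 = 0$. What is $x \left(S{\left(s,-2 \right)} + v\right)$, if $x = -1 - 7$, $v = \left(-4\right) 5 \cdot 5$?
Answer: $872$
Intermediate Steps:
$s = -2$ ($s = -2 + 0 = -2$)
$S{\left(w,Q \right)} = -9$ ($S{\left(w,Q \right)} = 3 \left(-3\right) = -9$)
$v = -100$ ($v = \left(-20\right) 5 = -100$)
$x = -8$
$x \left(S{\left(s,-2 \right)} + v\right) = - 8 \left(-9 - 100\right) = \left(-8\right) \left(-109\right) = 872$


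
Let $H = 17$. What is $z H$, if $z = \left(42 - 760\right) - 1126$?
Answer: $-31348$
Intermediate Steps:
$z = -1844$ ($z = -718 - 1126 = -1844$)
$z H = \left(-1844\right) 17 = -31348$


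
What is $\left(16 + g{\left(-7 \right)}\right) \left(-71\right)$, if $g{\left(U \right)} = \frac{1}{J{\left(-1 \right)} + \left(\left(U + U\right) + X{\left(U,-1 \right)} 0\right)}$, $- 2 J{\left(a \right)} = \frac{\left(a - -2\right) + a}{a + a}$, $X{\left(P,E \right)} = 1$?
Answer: $- \frac{15833}{14} \approx -1130.9$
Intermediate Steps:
$J{\left(a \right)} = - \frac{2 + 2 a}{4 a}$ ($J{\left(a \right)} = - \frac{\left(\left(a - -2\right) + a\right) \frac{1}{a + a}}{2} = - \frac{\left(\left(a + 2\right) + a\right) \frac{1}{2 a}}{2} = - \frac{\left(\left(2 + a\right) + a\right) \frac{1}{2 a}}{2} = - \frac{\left(2 + 2 a\right) \frac{1}{2 a}}{2} = - \frac{\frac{1}{2} \frac{1}{a} \left(2 + 2 a\right)}{2} = - \frac{2 + 2 a}{4 a}$)
$g{\left(U \right)} = \frac{1}{2 U}$ ($g{\left(U \right)} = \frac{1}{\frac{-1 - -1}{2 \left(-1\right)} + \left(\left(U + U\right) + 1 \cdot 0\right)} = \frac{1}{\frac{1}{2} \left(-1\right) \left(-1 + 1\right) + \left(2 U + 0\right)} = \frac{1}{\frac{1}{2} \left(-1\right) 0 + 2 U} = \frac{1}{0 + 2 U} = \frac{1}{2 U}$)
$\left(16 + g{\left(-7 \right)}\right) \left(-71\right) = \left(16 + \frac{1}{2 \left(-7\right)}\right) \left(-71\right) = \left(16 + \frac{1}{2} \left(- \frac{1}{7}\right)\right) \left(-71\right) = \left(16 - \frac{1}{14}\right) \left(-71\right) = \frac{223}{14} \left(-71\right) = - \frac{15833}{14}$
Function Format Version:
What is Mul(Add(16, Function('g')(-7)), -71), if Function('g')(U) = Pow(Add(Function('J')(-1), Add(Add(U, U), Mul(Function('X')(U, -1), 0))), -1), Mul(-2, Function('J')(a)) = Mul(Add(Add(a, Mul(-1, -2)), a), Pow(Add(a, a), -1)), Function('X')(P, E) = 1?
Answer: Rational(-15833, 14) ≈ -1130.9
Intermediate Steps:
Function('J')(a) = Mul(Rational(-1, 4), Pow(a, -1), Add(2, Mul(2, a))) (Function('J')(a) = Mul(Rational(-1, 2), Mul(Add(Add(a, Mul(-1, -2)), a), Pow(Add(a, a), -1))) = Mul(Rational(-1, 2), Mul(Add(Add(a, 2), a), Pow(Mul(2, a), -1))) = Mul(Rational(-1, 2), Mul(Add(Add(2, a), a), Mul(Rational(1, 2), Pow(a, -1)))) = Mul(Rational(-1, 2), Mul(Add(2, Mul(2, a)), Mul(Rational(1, 2), Pow(a, -1)))) = Mul(Rational(-1, 2), Mul(Rational(1, 2), Pow(a, -1), Add(2, Mul(2, a)))) = Mul(Rational(-1, 4), Pow(a, -1), Add(2, Mul(2, a))))
Function('g')(U) = Mul(Rational(1, 2), Pow(U, -1)) (Function('g')(U) = Pow(Add(Mul(Rational(1, 2), Pow(-1, -1), Add(-1, Mul(-1, -1))), Add(Add(U, U), Mul(1, 0))), -1) = Pow(Add(Mul(Rational(1, 2), -1, Add(-1, 1)), Add(Mul(2, U), 0)), -1) = Pow(Add(Mul(Rational(1, 2), -1, 0), Mul(2, U)), -1) = Pow(Add(0, Mul(2, U)), -1) = Pow(Mul(2, U), -1) = Mul(Rational(1, 2), Pow(U, -1)))
Mul(Add(16, Function('g')(-7)), -71) = Mul(Add(16, Mul(Rational(1, 2), Pow(-7, -1))), -71) = Mul(Add(16, Mul(Rational(1, 2), Rational(-1, 7))), -71) = Mul(Add(16, Rational(-1, 14)), -71) = Mul(Rational(223, 14), -71) = Rational(-15833, 14)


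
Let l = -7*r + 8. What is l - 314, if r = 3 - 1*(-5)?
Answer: -362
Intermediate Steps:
r = 8 (r = 3 + 5 = 8)
l = -48 (l = -7*8 + 8 = -56 + 8 = -48)
l - 314 = -48 - 314 = -362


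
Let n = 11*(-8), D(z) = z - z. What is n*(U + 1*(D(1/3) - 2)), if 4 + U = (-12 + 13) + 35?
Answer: -2640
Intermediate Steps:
D(z) = 0
n = -88
U = 32 (U = -4 + ((-12 + 13) + 35) = -4 + (1 + 35) = -4 + 36 = 32)
n*(U + 1*(D(1/3) - 2)) = -88*(32 + 1*(0 - 2)) = -88*(32 + 1*(-2)) = -88*(32 - 2) = -88*30 = -2640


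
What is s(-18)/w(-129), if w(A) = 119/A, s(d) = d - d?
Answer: 0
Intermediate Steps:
s(d) = 0
s(-18)/w(-129) = 0/((119/(-129))) = 0/((119*(-1/129))) = 0/(-119/129) = 0*(-129/119) = 0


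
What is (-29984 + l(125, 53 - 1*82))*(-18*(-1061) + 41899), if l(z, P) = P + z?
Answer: -1823078336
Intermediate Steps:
(-29984 + l(125, 53 - 1*82))*(-18*(-1061) + 41899) = (-29984 + ((53 - 1*82) + 125))*(-18*(-1061) + 41899) = (-29984 + ((53 - 82) + 125))*(19098 + 41899) = (-29984 + (-29 + 125))*60997 = (-29984 + 96)*60997 = -29888*60997 = -1823078336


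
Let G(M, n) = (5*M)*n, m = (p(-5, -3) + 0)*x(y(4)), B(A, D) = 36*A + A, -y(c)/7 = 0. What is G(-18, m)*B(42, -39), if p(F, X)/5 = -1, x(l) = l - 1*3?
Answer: -2097900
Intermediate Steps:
y(c) = 0 (y(c) = -7*0 = 0)
B(A, D) = 37*A
x(l) = -3 + l (x(l) = l - 3 = -3 + l)
p(F, X) = -5 (p(F, X) = 5*(-1) = -5)
m = 15 (m = (-5 + 0)*(-3 + 0) = -5*(-3) = 15)
G(M, n) = 5*M*n
G(-18, m)*B(42, -39) = (5*(-18)*15)*(37*42) = -1350*1554 = -2097900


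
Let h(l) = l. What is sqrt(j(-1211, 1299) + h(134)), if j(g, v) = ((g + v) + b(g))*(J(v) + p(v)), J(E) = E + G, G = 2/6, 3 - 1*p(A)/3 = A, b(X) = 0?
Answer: I*sqrt(2049018)/3 ≈ 477.15*I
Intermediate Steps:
p(A) = 9 - 3*A
G = 1/3 (G = 2*(1/6) = 1/3 ≈ 0.33333)
J(E) = 1/3 + E (J(E) = E + 1/3 = 1/3 + E)
j(g, v) = (28/3 - 2*v)*(g + v) (j(g, v) = ((g + v) + 0)*((1/3 + v) + (9 - 3*v)) = (g + v)*(28/3 - 2*v) = (28/3 - 2*v)*(g + v))
sqrt(j(-1211, 1299) + h(134)) = sqrt((-2*1299**2 + (28/3)*(-1211) + (28/3)*1299 - 2*(-1211)*1299) + 134) = sqrt((-2*1687401 - 33908/3 + 12124 + 3146178) + 134) = sqrt((-3374802 - 33908/3 + 12124 + 3146178) + 134) = sqrt(-683408/3 + 134) = sqrt(-683006/3) = I*sqrt(2049018)/3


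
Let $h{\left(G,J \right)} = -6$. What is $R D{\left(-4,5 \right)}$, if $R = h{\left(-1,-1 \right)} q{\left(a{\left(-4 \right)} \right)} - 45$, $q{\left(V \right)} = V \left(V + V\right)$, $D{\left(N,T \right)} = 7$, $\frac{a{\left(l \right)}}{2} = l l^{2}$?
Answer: $-1376571$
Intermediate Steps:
$a{\left(l \right)} = 2 l^{3}$ ($a{\left(l \right)} = 2 l l^{2} = 2 l^{3}$)
$q{\left(V \right)} = 2 V^{2}$ ($q{\left(V \right)} = V 2 V = 2 V^{2}$)
$R = -196653$ ($R = - 6 \cdot 2 \left(2 \left(-4\right)^{3}\right)^{2} - 45 = - 6 \cdot 2 \left(2 \left(-64\right)\right)^{2} - 45 = - 6 \cdot 2 \left(-128\right)^{2} - 45 = - 6 \cdot 2 \cdot 16384 - 45 = \left(-6\right) 32768 - 45 = -196608 - 45 = -196653$)
$R D{\left(-4,5 \right)} = \left(-196653\right) 7 = -1376571$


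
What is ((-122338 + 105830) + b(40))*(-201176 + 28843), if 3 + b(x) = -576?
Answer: 2944653971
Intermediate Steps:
b(x) = -579 (b(x) = -3 - 576 = -579)
((-122338 + 105830) + b(40))*(-201176 + 28843) = ((-122338 + 105830) - 579)*(-201176 + 28843) = (-16508 - 579)*(-172333) = -17087*(-172333) = 2944653971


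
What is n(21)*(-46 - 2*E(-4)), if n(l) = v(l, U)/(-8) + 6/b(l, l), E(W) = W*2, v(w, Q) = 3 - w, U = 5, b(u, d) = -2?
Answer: 45/2 ≈ 22.500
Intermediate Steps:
E(W) = 2*W
n(l) = -27/8 + l/8 (n(l) = (3 - l)/(-8) + 6/(-2) = (3 - l)*(-⅛) + 6*(-½) = (-3/8 + l/8) - 3 = -27/8 + l/8)
n(21)*(-46 - 2*E(-4)) = (-27/8 + (⅛)*21)*(-46 - 4*(-4)) = (-27/8 + 21/8)*(-46 - 2*(-8)) = -3*(-46 + 16)/4 = -¾*(-30) = 45/2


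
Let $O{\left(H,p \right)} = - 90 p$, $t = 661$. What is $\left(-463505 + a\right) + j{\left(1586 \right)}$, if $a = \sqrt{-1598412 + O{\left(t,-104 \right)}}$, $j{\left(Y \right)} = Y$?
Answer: $-461919 + 2 i \sqrt{397263} \approx -4.6192 \cdot 10^{5} + 1260.6 i$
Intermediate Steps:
$a = 2 i \sqrt{397263}$ ($a = \sqrt{-1598412 - -9360} = \sqrt{-1598412 + 9360} = \sqrt{-1589052} = 2 i \sqrt{397263} \approx 1260.6 i$)
$\left(-463505 + a\right) + j{\left(1586 \right)} = \left(-463505 + 2 i \sqrt{397263}\right) + 1586 = -461919 + 2 i \sqrt{397263}$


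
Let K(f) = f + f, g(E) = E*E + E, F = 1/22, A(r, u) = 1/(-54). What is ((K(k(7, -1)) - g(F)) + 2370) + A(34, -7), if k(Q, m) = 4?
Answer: 31074841/13068 ≈ 2377.9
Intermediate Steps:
A(r, u) = -1/54
F = 1/22 ≈ 0.045455
g(E) = E + E**2 (g(E) = E**2 + E = E + E**2)
K(f) = 2*f
((K(k(7, -1)) - g(F)) + 2370) + A(34, -7) = ((2*4 - (1 + 1/22)/22) + 2370) - 1/54 = ((8 - 23/(22*22)) + 2370) - 1/54 = ((8 - 1*23/484) + 2370) - 1/54 = ((8 - 23/484) + 2370) - 1/54 = (3849/484 + 2370) - 1/54 = 1150929/484 - 1/54 = 31074841/13068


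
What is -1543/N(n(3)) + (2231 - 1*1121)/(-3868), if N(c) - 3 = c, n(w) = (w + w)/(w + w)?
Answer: -1493191/3868 ≈ -386.04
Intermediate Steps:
n(w) = 1 (n(w) = (2*w)/((2*w)) = (2*w)*(1/(2*w)) = 1)
N(c) = 3 + c
-1543/N(n(3)) + (2231 - 1*1121)/(-3868) = -1543/(3 + 1) + (2231 - 1*1121)/(-3868) = -1543/4 + (2231 - 1121)*(-1/3868) = -1543*¼ + 1110*(-1/3868) = -1543/4 - 555/1934 = -1493191/3868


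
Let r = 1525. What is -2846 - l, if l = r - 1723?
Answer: -2648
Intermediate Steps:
l = -198 (l = 1525 - 1723 = -198)
-2846 - l = -2846 - 1*(-198) = -2846 + 198 = -2648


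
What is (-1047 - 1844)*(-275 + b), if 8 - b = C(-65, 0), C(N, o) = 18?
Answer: 823935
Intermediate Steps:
b = -10 (b = 8 - 1*18 = 8 - 18 = -10)
(-1047 - 1844)*(-275 + b) = (-1047 - 1844)*(-275 - 10) = -2891*(-285) = 823935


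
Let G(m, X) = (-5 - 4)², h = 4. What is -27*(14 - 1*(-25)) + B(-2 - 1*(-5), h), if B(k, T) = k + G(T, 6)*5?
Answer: -645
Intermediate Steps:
G(m, X) = 81 (G(m, X) = (-9)² = 81)
B(k, T) = 405 + k (B(k, T) = k + 81*5 = k + 405 = 405 + k)
-27*(14 - 1*(-25)) + B(-2 - 1*(-5), h) = -27*(14 - 1*(-25)) + (405 + (-2 - 1*(-5))) = -27*(14 + 25) + (405 + (-2 + 5)) = -27*39 + (405 + 3) = -1053 + 408 = -645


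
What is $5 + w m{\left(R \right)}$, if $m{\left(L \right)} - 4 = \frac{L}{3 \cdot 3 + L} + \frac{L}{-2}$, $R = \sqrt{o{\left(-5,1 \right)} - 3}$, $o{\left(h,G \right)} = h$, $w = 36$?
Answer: $\frac{13549}{89} - \frac{2556 i \sqrt{2}}{89} \approx 152.24 - 40.615 i$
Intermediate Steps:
$R = 2 i \sqrt{2}$ ($R = \sqrt{-5 - 3} = \sqrt{-8} = 2 i \sqrt{2} \approx 2.8284 i$)
$m{\left(L \right)} = 4 - \frac{L}{2} + \frac{L}{9 + L}$ ($m{\left(L \right)} = 4 + \left(\frac{L}{3 \cdot 3 + L} + \frac{L}{-2}\right) = 4 + \left(\frac{L}{9 + L} + L \left(- \frac{1}{2}\right)\right) = 4 - \left(\frac{L}{2} - \frac{L}{9 + L}\right) = 4 - \frac{L}{2} + \frac{L}{9 + L}$)
$5 + w m{\left(R \right)} = 5 + 36 \frac{72 + 2 i \sqrt{2} - \left(2 i \sqrt{2}\right)^{2}}{2 \left(9 + 2 i \sqrt{2}\right)} = 5 + 36 \frac{72 + 2 i \sqrt{2} - -8}{2 \left(9 + 2 i \sqrt{2}\right)} = 5 + 36 \frac{72 + 2 i \sqrt{2} + 8}{2 \left(9 + 2 i \sqrt{2}\right)} = 5 + 36 \frac{80 + 2 i \sqrt{2}}{2 \left(9 + 2 i \sqrt{2}\right)} = 5 + \frac{18 \left(80 + 2 i \sqrt{2}\right)}{9 + 2 i \sqrt{2}}$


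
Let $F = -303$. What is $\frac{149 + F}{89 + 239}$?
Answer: $- \frac{77}{164} \approx -0.46951$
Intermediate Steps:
$\frac{149 + F}{89 + 239} = \frac{149 - 303}{89 + 239} = - \frac{154}{328} = \left(-154\right) \frac{1}{328} = - \frac{77}{164}$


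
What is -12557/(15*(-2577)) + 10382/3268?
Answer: 221176243/63162270 ≈ 3.5017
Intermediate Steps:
-12557/(15*(-2577)) + 10382/3268 = -12557/(-38655) + 10382*(1/3268) = -12557*(-1/38655) + 5191/1634 = 12557/38655 + 5191/1634 = 221176243/63162270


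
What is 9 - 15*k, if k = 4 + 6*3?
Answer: -321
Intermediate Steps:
k = 22 (k = 4 + 18 = 22)
9 - 15*k = 9 - 15*22 = 9 - 330 = -321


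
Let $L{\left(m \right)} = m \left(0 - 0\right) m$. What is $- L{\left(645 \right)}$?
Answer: $0$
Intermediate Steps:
$L{\left(m \right)} = 0$ ($L{\left(m \right)} = m \left(0 + 0\right) m = m 0 m = 0 m = 0$)
$- L{\left(645 \right)} = \left(-1\right) 0 = 0$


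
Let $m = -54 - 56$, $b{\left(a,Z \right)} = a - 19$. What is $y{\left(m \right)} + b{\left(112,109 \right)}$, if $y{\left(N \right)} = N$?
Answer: $-17$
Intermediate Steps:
$b{\left(a,Z \right)} = -19 + a$
$m = -110$
$y{\left(m \right)} + b{\left(112,109 \right)} = -110 + \left(-19 + 112\right) = -110 + 93 = -17$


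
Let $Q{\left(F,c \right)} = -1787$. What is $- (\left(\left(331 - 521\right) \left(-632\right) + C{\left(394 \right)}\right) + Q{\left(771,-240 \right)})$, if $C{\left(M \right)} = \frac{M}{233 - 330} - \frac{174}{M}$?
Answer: $- \frac{2260374880}{19109} \approx -1.1829 \cdot 10^{5}$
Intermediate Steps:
$C{\left(M \right)} = - \frac{174}{M} - \frac{M}{97}$ ($C{\left(M \right)} = \frac{M}{233 - 330} - \frac{174}{M} = \frac{M}{-97} - \frac{174}{M} = M \left(- \frac{1}{97}\right) - \frac{174}{M} = - \frac{M}{97} - \frac{174}{M} = - \frac{174}{M} - \frac{M}{97}$)
$- (\left(\left(331 - 521\right) \left(-632\right) + C{\left(394 \right)}\right) + Q{\left(771,-240 \right)}) = - (\left(\left(331 - 521\right) \left(-632\right) - \left(\frac{394}{97} + \frac{174}{394}\right)\right) - 1787) = - (\left(\left(-190\right) \left(-632\right) - \frac{86057}{19109}\right) - 1787) = - (\left(120080 - \frac{86057}{19109}\right) - 1787) = - (\frac{2294522663}{19109} - 1787) = \left(-1\right) \frac{2260374880}{19109} = - \frac{2260374880}{19109}$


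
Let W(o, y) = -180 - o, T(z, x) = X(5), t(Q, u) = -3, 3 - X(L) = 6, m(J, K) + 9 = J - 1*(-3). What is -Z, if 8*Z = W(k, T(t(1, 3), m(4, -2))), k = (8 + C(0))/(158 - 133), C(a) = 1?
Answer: 4509/200 ≈ 22.545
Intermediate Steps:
m(J, K) = -6 + J (m(J, K) = -9 + (J - 1*(-3)) = -9 + (J + 3) = -9 + (3 + J) = -6 + J)
X(L) = -3 (X(L) = 3 - 1*6 = 3 - 6 = -3)
k = 9/25 (k = (8 + 1)/(158 - 133) = 9/25 ≈ 0.36000)
T(z, x) = -3
Z = -4509/200 (Z = (-180 - 1*9/25)/8 = (-180 - 9/25)/8 = (⅛)*(-4509/25) = -4509/200 ≈ -22.545)
-Z = -1*(-4509/200) = 4509/200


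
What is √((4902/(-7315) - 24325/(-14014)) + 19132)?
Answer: √1917135089870/10010 ≈ 138.32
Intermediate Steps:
√((4902/(-7315) - 24325/(-14014)) + 19132) = √((4902*(-1/7315) - 24325*(-1/14014)) + 19132) = √((-258/385 + 3475/2002) + 19132) = √(10667/10010 + 19132) = √(191521987/10010) = √1917135089870/10010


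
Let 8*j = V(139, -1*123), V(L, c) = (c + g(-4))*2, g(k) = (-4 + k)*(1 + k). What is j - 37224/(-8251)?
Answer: -667953/33004 ≈ -20.239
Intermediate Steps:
g(k) = (1 + k)*(-4 + k)
V(L, c) = 48 + 2*c (V(L, c) = (c + (-4 + (-4)**2 - 3*(-4)))*2 = (c + (-4 + 16 + 12))*2 = (c + 24)*2 = (24 + c)*2 = 48 + 2*c)
j = -99/4 (j = (48 + 2*(-1*123))/8 = (48 + 2*(-123))/8 = (48 - 246)/8 = (1/8)*(-198) = -99/4 ≈ -24.750)
j - 37224/(-8251) = -99/4 - 37224/(-8251) = -99/4 - 37224*(-1)/8251 = -99/4 - 1*(-37224/8251) = -99/4 + 37224/8251 = -667953/33004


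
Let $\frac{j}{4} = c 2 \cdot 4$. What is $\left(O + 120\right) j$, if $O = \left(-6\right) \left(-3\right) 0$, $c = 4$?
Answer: $15360$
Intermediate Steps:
$j = 128$ ($j = 4 \cdot 4 \cdot 2 \cdot 4 = 4 \cdot 8 \cdot 4 = 4 \cdot 32 = 128$)
$O = 0$ ($O = 18 \cdot 0 = 0$)
$\left(O + 120\right) j = \left(0 + 120\right) 128 = 120 \cdot 128 = 15360$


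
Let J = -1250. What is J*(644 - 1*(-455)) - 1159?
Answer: -1374909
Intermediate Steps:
J*(644 - 1*(-455)) - 1159 = -1250*(644 - 1*(-455)) - 1159 = -1250*(644 + 455) - 1159 = -1250*1099 - 1159 = -1373750 - 1159 = -1374909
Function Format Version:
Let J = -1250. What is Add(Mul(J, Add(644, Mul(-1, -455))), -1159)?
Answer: -1374909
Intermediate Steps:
Add(Mul(J, Add(644, Mul(-1, -455))), -1159) = Add(Mul(-1250, Add(644, Mul(-1, -455))), -1159) = Add(Mul(-1250, Add(644, 455)), -1159) = Add(Mul(-1250, 1099), -1159) = Add(-1373750, -1159) = -1374909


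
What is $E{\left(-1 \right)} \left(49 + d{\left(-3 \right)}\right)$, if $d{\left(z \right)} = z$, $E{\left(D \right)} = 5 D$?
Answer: $-230$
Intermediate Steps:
$E{\left(-1 \right)} \left(49 + d{\left(-3 \right)}\right) = 5 \left(-1\right) \left(49 - 3\right) = \left(-5\right) 46 = -230$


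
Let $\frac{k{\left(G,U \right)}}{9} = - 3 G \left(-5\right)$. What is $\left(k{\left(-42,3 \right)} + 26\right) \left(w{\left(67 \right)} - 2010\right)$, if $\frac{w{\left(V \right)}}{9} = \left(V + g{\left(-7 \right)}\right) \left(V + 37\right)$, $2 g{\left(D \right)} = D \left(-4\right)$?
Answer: $-416561064$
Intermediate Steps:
$g{\left(D \right)} = - 2 D$ ($g{\left(D \right)} = \frac{D \left(-4\right)}{2} = \frac{\left(-4\right) D}{2} = - 2 D$)
$k{\left(G,U \right)} = 135 G$ ($k{\left(G,U \right)} = 9 - 3 G \left(-5\right) = 9 \cdot 15 G = 135 G$)
$w{\left(V \right)} = 9 \left(14 + V\right) \left(37 + V\right)$ ($w{\left(V \right)} = 9 \left(V - -14\right) \left(V + 37\right) = 9 \left(V + 14\right) \left(37 + V\right) = 9 \left(14 + V\right) \left(37 + V\right)$)
$\left(k{\left(-42,3 \right)} + 26\right) \left(w{\left(67 \right)} - 2010\right) = \left(135 \left(-42\right) + 26\right) \left(\left(4662 + 9 \cdot 67^{2} + 459 \cdot 67\right) - 2010\right) = \left(-5670 + 26\right) \left(\left(4662 + 9 \cdot 4489 + 30753\right) - 2010\right) = - 5644 \left(\left(4662 + 40401 + 30753\right) - 2010\right) = - 5644 \left(75816 - 2010\right) = \left(-5644\right) 73806 = -416561064$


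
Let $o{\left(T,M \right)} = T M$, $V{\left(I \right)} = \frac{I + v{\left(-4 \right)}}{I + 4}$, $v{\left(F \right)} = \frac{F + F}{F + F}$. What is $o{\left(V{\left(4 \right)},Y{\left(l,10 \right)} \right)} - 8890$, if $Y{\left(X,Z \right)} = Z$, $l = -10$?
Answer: $- \frac{35535}{4} \approx -8883.8$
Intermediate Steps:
$v{\left(F \right)} = 1$ ($v{\left(F \right)} = \frac{2 F}{2 F} = 2 F \frac{1}{2 F} = 1$)
$V{\left(I \right)} = \frac{1 + I}{4 + I}$ ($V{\left(I \right)} = \frac{I + 1}{I + 4} = \frac{1 + I}{4 + I}$)
$o{\left(T,M \right)} = M T$
$o{\left(V{\left(4 \right)},Y{\left(l,10 \right)} \right)} - 8890 = 10 \frac{1 + 4}{4 + 4} - 8890 = 10 \cdot \frac{1}{8} \cdot 5 - 8890 = 10 \cdot \frac{5}{8} - 8890 = \frac{25}{4} - 8890 = - \frac{35535}{4}$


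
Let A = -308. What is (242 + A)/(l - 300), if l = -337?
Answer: 66/637 ≈ 0.10361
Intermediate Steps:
(242 + A)/(l - 300) = (242 - 308)/(-337 - 300) = -66/(-637) = -66*(-1/637) = 66/637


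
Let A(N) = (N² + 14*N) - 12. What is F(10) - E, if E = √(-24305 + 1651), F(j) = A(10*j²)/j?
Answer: 506994/5 - I*√22654 ≈ 1.014e+5 - 150.51*I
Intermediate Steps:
A(N) = -12 + N² + 14*N
F(j) = (-12 + 100*j⁴ + 140*j²)/j (F(j) = (-12 + (10*j²)² + 14*(10*j²))/j = (-12 + 100*j⁴ + 140*j²)/j)
E = I*√22654 (E = √(-22654) = I*√22654 ≈ 150.51*I)
F(10) - E = (-12/10 + 100*10³ + 140*10) - I*√22654 = (-12*⅒ + 100*1000 + 1400) - I*√22654 = (-6/5 + 100000 + 1400) - I*√22654 = 506994/5 - I*√22654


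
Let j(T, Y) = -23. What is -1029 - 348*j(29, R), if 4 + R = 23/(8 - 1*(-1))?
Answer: 6975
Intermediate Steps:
R = -13/9 (R = -4 + 23/(8 - 1*(-1)) = -4 + 23/(8 + 1) = -4 + 23/9 = -13/9 ≈ -1.4444)
-1029 - 348*j(29, R) = -1029 - 348*(-23) = -1029 + 8004 = 6975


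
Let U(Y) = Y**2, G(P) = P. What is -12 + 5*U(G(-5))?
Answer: 113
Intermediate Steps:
-12 + 5*U(G(-5)) = -12 + 5*(-5)**2 = -12 + 5*25 = -12 + 125 = 113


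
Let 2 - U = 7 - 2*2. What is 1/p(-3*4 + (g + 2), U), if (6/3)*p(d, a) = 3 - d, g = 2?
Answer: 2/11 ≈ 0.18182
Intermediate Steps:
U = -1 (U = 2 - (7 - 2*2) = 2 - (7 - 4) = 2 - 1*3 = 2 - 3 = -1)
p(d, a) = 3/2 - d/2 (p(d, a) = (3 - d)/2 = 3/2 - d/2)
1/p(-3*4 + (g + 2), U) = 1/(3/2 - (-3*4 + (2 + 2))/2) = 1/(3/2 - (-12 + 4)/2) = 1/(3/2 - ½*(-8)) = 1/(3/2 + 4) = 1/(11/2) = 2/11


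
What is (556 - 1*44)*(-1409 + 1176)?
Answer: -119296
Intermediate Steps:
(556 - 1*44)*(-1409 + 1176) = (556 - 44)*(-233) = 512*(-233) = -119296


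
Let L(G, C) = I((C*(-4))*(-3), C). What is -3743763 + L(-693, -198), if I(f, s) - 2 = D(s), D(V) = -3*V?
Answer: -3743167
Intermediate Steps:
I(f, s) = 2 - 3*s
L(G, C) = 2 - 3*C
-3743763 + L(-693, -198) = -3743763 + (2 - 3*(-198)) = -3743763 + (2 + 594) = -3743763 + 596 = -3743167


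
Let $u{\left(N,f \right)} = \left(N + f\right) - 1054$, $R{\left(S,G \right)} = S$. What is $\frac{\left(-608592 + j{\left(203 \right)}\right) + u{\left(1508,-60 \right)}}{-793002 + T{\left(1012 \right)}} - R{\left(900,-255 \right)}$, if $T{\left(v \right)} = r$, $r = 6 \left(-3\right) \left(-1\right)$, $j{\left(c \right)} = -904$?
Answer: $- \frac{6255057}{6956} \approx -899.23$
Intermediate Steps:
$u{\left(N,f \right)} = -1054 + N + f$
$r = 18$ ($r = \left(-18\right) \left(-1\right) = 18$)
$T{\left(v \right)} = 18$
$\frac{\left(-608592 + j{\left(203 \right)}\right) + u{\left(1508,-60 \right)}}{-793002 + T{\left(1012 \right)}} - R{\left(900,-255 \right)} = \frac{\left(-608592 - 904\right) - -394}{-793002 + 18} - 900 = \frac{-609496 + 394}{-792984} - 900 = \left(-609102\right) \left(- \frac{1}{792984}\right) - 900 = \frac{5343}{6956} - 900 = - \frac{6255057}{6956}$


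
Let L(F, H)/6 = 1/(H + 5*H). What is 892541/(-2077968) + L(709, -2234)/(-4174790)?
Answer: -2081066637796823/4845032194923120 ≈ -0.42953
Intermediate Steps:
L(F, H) = 1/H (L(F, H) = 6/(H + 5*H) = 6/((6*H)) = 6*(1/(6*H)) = 1/H)
892541/(-2077968) + L(709, -2234)/(-4174790) = 892541/(-2077968) + 1/(-2234*(-4174790)) = 892541*(-1/2077968) - 1/2234*(-1/4174790) = -892541/2077968 + 1/9326480860 = -2081066637796823/4845032194923120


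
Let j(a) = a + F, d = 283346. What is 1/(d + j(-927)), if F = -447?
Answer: 1/281972 ≈ 3.5465e-6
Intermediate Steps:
j(a) = -447 + a (j(a) = a - 447 = -447 + a)
1/(d + j(-927)) = 1/(283346 + (-447 - 927)) = 1/(283346 - 1374) = 1/281972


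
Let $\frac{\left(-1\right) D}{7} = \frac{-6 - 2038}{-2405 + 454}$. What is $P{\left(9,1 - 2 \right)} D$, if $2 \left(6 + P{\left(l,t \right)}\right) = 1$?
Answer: $\frac{78694}{1951} \approx 40.335$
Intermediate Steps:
$P{\left(l,t \right)} = - \frac{11}{2}$ ($P{\left(l,t \right)} = -6 + \frac{1}{2} \cdot 1 = -6 + \frac{1}{2} = - \frac{11}{2}$)
$D = - \frac{14308}{1951}$ ($D = - 7 \frac{-6 - 2038}{-2405 + 454} = - 7 \left(- \frac{2044}{-1951}\right) = - 7 \left(\left(-2044\right) \left(- \frac{1}{1951}\right)\right) = \left(-7\right) \frac{2044}{1951} = - \frac{14308}{1951} \approx -7.3337$)
$P{\left(9,1 - 2 \right)} D = \left(- \frac{11}{2}\right) \left(- \frac{14308}{1951}\right) = \frac{78694}{1951}$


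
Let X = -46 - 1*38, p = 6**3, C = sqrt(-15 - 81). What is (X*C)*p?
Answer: -72576*I*sqrt(6) ≈ -1.7777e+5*I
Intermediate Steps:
C = 4*I*sqrt(6) (C = sqrt(-96) = 4*I*sqrt(6) ≈ 9.798*I)
p = 216
X = -84 (X = -46 - 38 = -84)
(X*C)*p = -336*I*sqrt(6)*216 = -72576*I*sqrt(6)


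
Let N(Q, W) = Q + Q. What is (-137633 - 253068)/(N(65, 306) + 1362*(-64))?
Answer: 390701/87038 ≈ 4.4889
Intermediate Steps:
N(Q, W) = 2*Q
(-137633 - 253068)/(N(65, 306) + 1362*(-64)) = (-137633 - 253068)/(2*65 + 1362*(-64)) = -390701/(130 - 87168) = -390701/(-87038) = -390701*(-1/87038) = 390701/87038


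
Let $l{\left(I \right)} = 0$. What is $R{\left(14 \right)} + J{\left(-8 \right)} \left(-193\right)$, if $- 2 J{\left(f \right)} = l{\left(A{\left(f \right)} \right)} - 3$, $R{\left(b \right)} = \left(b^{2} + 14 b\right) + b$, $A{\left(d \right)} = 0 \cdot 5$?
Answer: $\frac{233}{2} \approx 116.5$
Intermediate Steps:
$A{\left(d \right)} = 0$
$R{\left(b \right)} = b^{2} + 15 b$
$J{\left(f \right)} = \frac{3}{2}$ ($J{\left(f \right)} = - \frac{0 - 3}{2} = \left(- \frac{1}{2}\right) \left(-3\right) = \frac{3}{2}$)
$R{\left(14 \right)} + J{\left(-8 \right)} \left(-193\right) = 14 \left(15 + 14\right) + \frac{3}{2} \left(-193\right) = 14 \cdot 29 - \frac{579}{2} = 406 - \frac{579}{2} = \frac{233}{2}$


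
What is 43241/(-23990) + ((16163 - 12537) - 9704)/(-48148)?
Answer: -242019556/144383815 ≈ -1.6762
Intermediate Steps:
43241/(-23990) + ((16163 - 12537) - 9704)/(-48148) = 43241*(-1/23990) + (3626 - 9704)*(-1/48148) = -43241/23990 - 6078*(-1/48148) = -43241/23990 + 3039/24074 = -242019556/144383815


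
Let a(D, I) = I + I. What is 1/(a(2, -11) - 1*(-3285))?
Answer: 1/3263 ≈ 0.00030647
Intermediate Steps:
a(D, I) = 2*I
1/(a(2, -11) - 1*(-3285)) = 1/(2*(-11) - 1*(-3285)) = 1/(-22 + 3285) = 1/3263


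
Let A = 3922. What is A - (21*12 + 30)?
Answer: 3640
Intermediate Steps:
A - (21*12 + 30) = 3922 - (21*12 + 30) = 3922 - (252 + 30) = 3922 - 1*282 = 3922 - 282 = 3640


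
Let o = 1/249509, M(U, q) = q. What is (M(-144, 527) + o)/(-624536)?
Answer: -32872811/38956838206 ≈ -0.00084383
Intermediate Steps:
o = 1/249509 ≈ 4.0079e-6
(M(-144, 527) + o)/(-624536) = (527 + 1/249509)/(-624536) = (131491244/249509)*(-1/624536) = -32872811/38956838206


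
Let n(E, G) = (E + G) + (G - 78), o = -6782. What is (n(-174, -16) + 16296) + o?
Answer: 9230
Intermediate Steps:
n(E, G) = -78 + E + 2*G (n(E, G) = (E + G) + (-78 + G) = -78 + E + 2*G)
(n(-174, -16) + 16296) + o = ((-78 - 174 + 2*(-16)) + 16296) - 6782 = ((-78 - 174 - 32) + 16296) - 6782 = (-284 + 16296) - 6782 = 16012 - 6782 = 9230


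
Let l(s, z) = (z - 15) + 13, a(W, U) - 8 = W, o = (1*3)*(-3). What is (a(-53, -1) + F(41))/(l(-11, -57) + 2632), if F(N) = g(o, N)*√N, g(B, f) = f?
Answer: -45/2573 + 41*√41/2573 ≈ 0.084543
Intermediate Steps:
o = -9 (o = 3*(-3) = -9)
a(W, U) = 8 + W
l(s, z) = -2 + z (l(s, z) = (-15 + z) + 13 = -2 + z)
F(N) = N^(3/2) (F(N) = N*√N = N^(3/2))
(a(-53, -1) + F(41))/(l(-11, -57) + 2632) = ((8 - 53) + 41^(3/2))/((-2 - 57) + 2632) = (-45 + 41*√41)/(-59 + 2632) = (-45 + 41*√41)/2573 = (-45 + 41*√41)*(1/2573) = -45/2573 + 41*√41/2573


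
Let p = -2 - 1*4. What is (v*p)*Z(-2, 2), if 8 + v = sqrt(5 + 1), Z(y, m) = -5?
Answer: -240 + 30*sqrt(6) ≈ -166.52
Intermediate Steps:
v = -8 + sqrt(6) (v = -8 + sqrt(5 + 1) = -8 + sqrt(6) ≈ -5.5505)
p = -6 (p = -2 - 4 = -6)
(v*p)*Z(-2, 2) = ((-8 + sqrt(6))*(-6))*(-5) = (48 - 6*sqrt(6))*(-5) = -240 + 30*sqrt(6)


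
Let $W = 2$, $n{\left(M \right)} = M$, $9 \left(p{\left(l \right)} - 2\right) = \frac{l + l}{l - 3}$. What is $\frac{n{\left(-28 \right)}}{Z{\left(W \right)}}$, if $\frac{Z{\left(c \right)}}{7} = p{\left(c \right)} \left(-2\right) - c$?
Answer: $\frac{18}{23} \approx 0.78261$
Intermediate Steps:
$p{\left(l \right)} = 2 + \frac{2 l}{9 \left(-3 + l\right)}$ ($p{\left(l \right)} = 2 + \frac{\left(l + l\right) \frac{1}{l - 3}}{9} = 2 + \frac{2 l \frac{1}{-3 + l}}{9} = 2 + \frac{2 l}{9 \left(-3 + l\right)}$)
$Z{\left(c \right)} = - 7 c - \frac{28 \left(-27 + 10 c\right)}{9 \left(-3 + c\right)}$ ($Z{\left(c \right)} = 7 \left(\frac{2 \left(-27 + 10 c\right)}{9 \left(-3 + c\right)} \left(-2\right) - c\right) = 7 \left(- \frac{4 \left(-27 + 10 c\right)}{9 \left(-3 + c\right)} - c\right) = 7 \left(- c - \frac{4 \left(-27 + 10 c\right)}{9 \left(-3 + c\right)}\right) = - 7 c - \frac{28 \left(-27 + 10 c\right)}{9 \left(-3 + c\right)}$)
$\frac{n{\left(-28 \right)}}{Z{\left(W \right)}} = - \frac{28}{\frac{7}{9} \frac{1}{-3 + 2} \left(108 - 26 - 9 \cdot 2^{2}\right)} = - \frac{28}{\frac{7}{9} \frac{1}{-1} \left(108 - 26 - 36\right)} = - \frac{28}{\frac{7}{9} \left(-1\right) \left(108 - 26 - 36\right)} = - \frac{28}{\frac{7}{9} \left(-1\right) 46} = - \frac{28}{- \frac{322}{9}} = \left(-28\right) \left(- \frac{9}{322}\right) = \frac{18}{23}$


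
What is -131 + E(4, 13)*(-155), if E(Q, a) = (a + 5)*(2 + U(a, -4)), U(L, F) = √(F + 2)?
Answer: -5711 - 2790*I*√2 ≈ -5711.0 - 3945.7*I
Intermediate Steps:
U(L, F) = √(2 + F)
E(Q, a) = (2 + I*√2)*(5 + a) (E(Q, a) = (a + 5)*(2 + √(2 - 4)) = (5 + a)*(2 + √(-2)) = (5 + a)*(2 + I*√2) = (2 + I*√2)*(5 + a))
-131 + E(4, 13)*(-155) = -131 + (10 + 2*13 + 5*I*√2 + I*13*√2)*(-155) = -131 + (10 + 26 + 5*I*√2 + 13*I*√2)*(-155) = -131 + (36 + 18*I*√2)*(-155) = -131 + (-5580 - 2790*I*√2) = -5711 - 2790*I*√2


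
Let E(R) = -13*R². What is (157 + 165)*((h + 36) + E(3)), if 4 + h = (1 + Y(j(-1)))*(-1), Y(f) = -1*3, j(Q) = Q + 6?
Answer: -26726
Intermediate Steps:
j(Q) = 6 + Q
Y(f) = -3
h = -2 (h = -4 + (1 - 3)*(-1) = -4 - 2*(-1) = -4 + 2 = -2)
(157 + 165)*((h + 36) + E(3)) = (157 + 165)*((-2 + 36) - 13*3²) = 322*(34 - 13*9) = 322*(34 - 117) = 322*(-83) = -26726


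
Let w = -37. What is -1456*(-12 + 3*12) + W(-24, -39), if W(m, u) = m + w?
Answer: -35005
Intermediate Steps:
W(m, u) = -37 + m (W(m, u) = m - 37 = -37 + m)
-1456*(-12 + 3*12) + W(-24, -39) = -1456*(-12 + 3*12) + (-37 - 24) = -1456*(-12 + 36) - 61 = -1456*24 - 61 = -34944 - 61 = -35005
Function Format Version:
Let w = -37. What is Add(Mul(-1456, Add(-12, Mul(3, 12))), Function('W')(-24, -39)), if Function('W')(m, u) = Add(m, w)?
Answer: -35005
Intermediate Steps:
Function('W')(m, u) = Add(-37, m) (Function('W')(m, u) = Add(m, -37) = Add(-37, m))
Add(Mul(-1456, Add(-12, Mul(3, 12))), Function('W')(-24, -39)) = Add(Mul(-1456, Add(-12, Mul(3, 12))), Add(-37, -24)) = Add(Mul(-1456, Add(-12, 36)), -61) = Add(Mul(-1456, 24), -61) = Add(-34944, -61) = -35005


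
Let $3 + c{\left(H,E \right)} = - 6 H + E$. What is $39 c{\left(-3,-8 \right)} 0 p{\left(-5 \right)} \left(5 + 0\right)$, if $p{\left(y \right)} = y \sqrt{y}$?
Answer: $0$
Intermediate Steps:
$c{\left(H,E \right)} = -3 + E - 6 H$ ($c{\left(H,E \right)} = -3 + \left(- 6 H + E\right) = -3 + \left(E - 6 H\right) = -3 + E - 6 H$)
$p{\left(y \right)} = y^{\frac{3}{2}}$
$39 c{\left(-3,-8 \right)} 0 p{\left(-5 \right)} \left(5 + 0\right) = 39 \left(-3 - 8 - -18\right) 0 \left(-5\right)^{\frac{3}{2}} \left(5 + 0\right) = 39 \left(-3 - 8 + 18\right) 0 \left(- 5 i \sqrt{5}\right) 5 = 39 \cdot 7 \cdot 0 \cdot 5 = 273 \cdot 0 = 0$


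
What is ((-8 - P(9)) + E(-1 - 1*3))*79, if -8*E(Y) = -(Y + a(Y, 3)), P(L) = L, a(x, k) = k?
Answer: -10823/8 ≈ -1352.9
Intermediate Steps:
E(Y) = 3/8 + Y/8 (E(Y) = -(-1)*(Y + 3)/8 = -(-1)*(3 + Y)/8 = -(-3 - Y)/8 = 3/8 + Y/8)
((-8 - P(9)) + E(-1 - 1*3))*79 = ((-8 - 1*9) + (3/8 + (-1 - 1*3)/8))*79 = ((-8 - 9) + (3/8 + (-1 - 3)/8))*79 = (-17 + (3/8 + (⅛)*(-4)))*79 = (-17 + (3/8 - ½))*79 = (-17 - ⅛)*79 = -137/8*79 = -10823/8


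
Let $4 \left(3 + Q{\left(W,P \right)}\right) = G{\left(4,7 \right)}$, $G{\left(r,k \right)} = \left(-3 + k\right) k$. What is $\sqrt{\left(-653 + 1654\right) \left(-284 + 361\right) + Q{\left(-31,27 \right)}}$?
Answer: $\sqrt{77081} \approx 277.63$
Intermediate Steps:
$G{\left(r,k \right)} = k \left(-3 + k\right)$
$Q{\left(W,P \right)} = 4$ ($Q{\left(W,P \right)} = -3 + \frac{7 \left(-3 + 7\right)}{4} = -3 + \frac{7 \cdot 4}{4} = -3 + \frac{1}{4} \cdot 28 = -3 + 7 = 4$)
$\sqrt{\left(-653 + 1654\right) \left(-284 + 361\right) + Q{\left(-31,27 \right)}} = \sqrt{\left(-653 + 1654\right) \left(-284 + 361\right) + 4} = \sqrt{1001 \cdot 77 + 4} = \sqrt{77077 + 4} = \sqrt{77081}$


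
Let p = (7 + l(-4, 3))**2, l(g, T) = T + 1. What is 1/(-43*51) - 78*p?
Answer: -20697535/2193 ≈ -9438.0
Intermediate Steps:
l(g, T) = 1 + T
p = 121 (p = (7 + (1 + 3))**2 = (7 + 4)**2 = 11**2 = 121)
1/(-43*51) - 78*p = 1/(-43*51) - 78*121 = -1/43*1/51 - 9438 = -1/2193 - 9438 = -20697535/2193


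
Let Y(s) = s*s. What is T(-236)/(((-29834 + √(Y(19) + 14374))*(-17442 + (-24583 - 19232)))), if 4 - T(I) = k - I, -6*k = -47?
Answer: -3066509/23366556709713 - 1439*√14735/327131793935982 ≈ -1.3177e-7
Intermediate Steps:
k = 47/6 (k = -⅙*(-47) = 47/6 ≈ 7.8333)
Y(s) = s²
T(I) = -23/6 + I (T(I) = 4 - (47/6 - I) = 4 + (-47/6 + I) = -23/6 + I)
T(-236)/(((-29834 + √(Y(19) + 14374))*(-17442 + (-24583 - 19232)))) = (-23/6 - 236)/(((-29834 + √(19² + 14374))*(-17442 + (-24583 - 19232)))) = -1439*1/((-29834 + √(361 + 14374))*(-17442 - 43815))/6 = -1439*(-1/(61257*(-29834 + √14735)))/6 = -1439/(6*(1827541338 - 61257*√14735))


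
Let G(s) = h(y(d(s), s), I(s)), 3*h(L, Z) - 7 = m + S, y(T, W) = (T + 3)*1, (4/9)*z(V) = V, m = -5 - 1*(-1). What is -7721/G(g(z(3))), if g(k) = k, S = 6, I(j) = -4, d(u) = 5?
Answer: -7721/3 ≈ -2573.7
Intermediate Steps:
m = -4 (m = -5 + 1 = -4)
z(V) = 9*V/4
y(T, W) = 3 + T (y(T, W) = (3 + T)*1 = 3 + T)
h(L, Z) = 3 (h(L, Z) = 7/3 + (-4 + 6)/3 = 7/3 + (1/3)*2 = 7/3 + 2/3 = 3)
G(s) = 3
-7721/G(g(z(3))) = -7721/3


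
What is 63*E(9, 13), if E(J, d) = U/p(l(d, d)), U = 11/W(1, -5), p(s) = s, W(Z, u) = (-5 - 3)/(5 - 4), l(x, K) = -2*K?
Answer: 693/208 ≈ 3.3317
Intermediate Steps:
W(Z, u) = -8 (W(Z, u) = -8/1 = -8*1 = -8)
U = -11/8 (U = 11/(-8) = 11*(-1/8) = -11/8 ≈ -1.3750)
E(J, d) = 11/(16*d) (E(J, d) = -11*(-1/(2*d))/8 = -(-11)/(16*d) = 11/(16*d))
63*E(9, 13) = 63*((11/16)/13) = 63*((11/16)*(1/13)) = 63*(11/208) = 693/208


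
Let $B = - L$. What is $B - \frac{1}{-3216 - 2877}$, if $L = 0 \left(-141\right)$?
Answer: $\frac{1}{6093} \approx 0.00016412$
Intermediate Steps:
$L = 0$
$B = 0$ ($B = \left(-1\right) 0 = 0$)
$B - \frac{1}{-3216 - 2877} = 0 - \frac{1}{-3216 - 2877} = 0 - \frac{1}{-6093} = 0 - - \frac{1}{6093} = 0 + \frac{1}{6093} = \frac{1}{6093}$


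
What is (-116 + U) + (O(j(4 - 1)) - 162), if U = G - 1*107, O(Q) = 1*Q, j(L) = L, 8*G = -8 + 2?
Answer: -1531/4 ≈ -382.75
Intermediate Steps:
G = -3/4 (G = (-8 + 2)/8 = (1/8)*(-6) = -3/4 ≈ -0.75000)
O(Q) = Q
U = -431/4 (U = -3/4 - 1*107 = -3/4 - 107 = -431/4 ≈ -107.75)
(-116 + U) + (O(j(4 - 1)) - 162) = (-116 - 431/4) + ((4 - 1) - 162) = -895/4 + (3 - 162) = -895/4 - 159 = -1531/4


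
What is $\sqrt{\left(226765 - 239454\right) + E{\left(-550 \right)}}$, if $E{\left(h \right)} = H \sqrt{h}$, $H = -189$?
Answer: $\sqrt{-12689 - 945 i \sqrt{22}} \approx 19.389 - 114.3 i$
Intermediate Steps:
$E{\left(h \right)} = - 189 \sqrt{h}$
$\sqrt{\left(226765 - 239454\right) + E{\left(-550 \right)}} = \sqrt{\left(226765 - 239454\right) - 189 \sqrt{-550}} = \sqrt{\left(226765 - 239454\right) - 189 \cdot 5 i \sqrt{22}} = \sqrt{-12689 - 945 i \sqrt{22}}$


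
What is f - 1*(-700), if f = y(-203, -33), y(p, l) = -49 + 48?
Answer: 699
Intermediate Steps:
y(p, l) = -1
f = -1
f - 1*(-700) = -1 - 1*(-700) = -1 + 700 = 699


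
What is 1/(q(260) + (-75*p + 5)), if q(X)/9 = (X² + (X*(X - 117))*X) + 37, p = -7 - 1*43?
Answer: 1/87613688 ≈ 1.1414e-8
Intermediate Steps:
p = -50 (p = -7 - 43 = -50)
q(X) = 333 + 9*X² + 9*X²*(-117 + X) (q(X) = 9*((X² + (X*(X - 117))*X) + 37) = 9*((X² + (X*(-117 + X))*X) + 37) = 9*((X² + X²*(-117 + X)) + 37) = 9*(37 + X² + X²*(-117 + X)) = 333 + 9*X² + 9*X²*(-117 + X))
1/(q(260) + (-75*p + 5)) = 1/((333 - 1044*260² + 9*260³) + (-75*(-50) + 5)) = 1/((333 - 1044*67600 + 9*17576000) + (3750 + 5)) = 1/((333 - 70574400 + 158184000) + 3755) = 1/(87609933 + 3755) = 1/87613688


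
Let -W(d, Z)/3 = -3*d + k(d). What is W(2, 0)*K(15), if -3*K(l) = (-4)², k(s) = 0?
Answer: -96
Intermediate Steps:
K(l) = -16/3 (K(l) = -⅓*(-4)² = -⅓*16 = -16/3)
W(d, Z) = 9*d (W(d, Z) = -3*(-3*d + 0) = -(-9)*d = 9*d)
W(2, 0)*K(15) = (9*2)*(-16/3) = 18*(-16/3) = -96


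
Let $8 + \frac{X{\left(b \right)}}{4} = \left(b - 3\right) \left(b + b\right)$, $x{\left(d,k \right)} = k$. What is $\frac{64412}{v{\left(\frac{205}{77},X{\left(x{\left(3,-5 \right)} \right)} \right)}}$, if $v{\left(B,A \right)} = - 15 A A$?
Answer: $- \frac{16103}{311040} \approx -0.051771$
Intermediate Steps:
$X{\left(b \right)} = -32 + 8 b \left(-3 + b\right)$ ($X{\left(b \right)} = -32 + 4 \left(b - 3\right) \left(b + b\right) = -32 + 4 \left(-3 + b\right) 2 b = -32 + 4 \cdot 2 b \left(-3 + b\right) = -32 + 8 b \left(-3 + b\right)$)
$v{\left(B,A \right)} = - 15 A^{2}$
$\frac{64412}{v{\left(\frac{205}{77},X{\left(x{\left(3,-5 \right)} \right)} \right)}} = \frac{64412}{\left(-15\right) \left(-32 - -120 + 8 \left(-5\right)^{2}\right)^{2}} = \frac{64412}{\left(-15\right) \left(-32 + 120 + 8 \cdot 25\right)^{2}} = \frac{64412}{\left(-15\right) \left(-32 + 120 + 200\right)^{2}} = \frac{64412}{\left(-15\right) 288^{2}} = \frac{64412}{\left(-15\right) 82944} = \frac{64412}{-1244160} = 64412 \left(- \frac{1}{1244160}\right) = - \frac{16103}{311040}$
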